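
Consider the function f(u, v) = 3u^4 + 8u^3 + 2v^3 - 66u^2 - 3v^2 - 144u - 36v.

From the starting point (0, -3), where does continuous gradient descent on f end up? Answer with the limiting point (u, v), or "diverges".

f is separable, so gradient descent decouples: u follows -∂f/∂u, v follows -∂f/∂v.
∂f/∂u = 12(u - 3)(u + 1)(u + 4); at u=0 this is -144, so u increases.
∂f/∂v = 6(v - 3)(v + 2); at v=-3 this is 36, so v decreases.
The v-coordinate has no critical point in that direction and runs off to infinity.

diverges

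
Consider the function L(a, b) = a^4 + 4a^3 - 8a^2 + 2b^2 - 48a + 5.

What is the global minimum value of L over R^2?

L(a,b) separates as P(a) + Q(b) + 5, so its minimum is min P + min Q + 5.
P'(a) = 4(a - 2)(a + 2)(a + 3) vanishes at a ∈ {-3, -2, 2}; Q'(b) = 4b vanishes at b ∈ {0}.
Local minima of P (where P''>0): P(-3)=45, P(2)=-80. Local minima of Q: Q(0)=0.
So the global minimum of L is P(2) + Q(0) + 5 = -80 + 0 + 5 = -75, attained at (2, 0).

-75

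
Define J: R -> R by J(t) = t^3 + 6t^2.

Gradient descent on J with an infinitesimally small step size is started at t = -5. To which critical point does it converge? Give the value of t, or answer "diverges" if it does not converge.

diverges

J'(t) = 3t(t + 4), so J'(-5) = 15.
Gradient descent moves in the -J' direction, i.e. t is decreasing.
There is no critical point below t=-5, and J' keeps the same sign, so the iterate runs off to −∞.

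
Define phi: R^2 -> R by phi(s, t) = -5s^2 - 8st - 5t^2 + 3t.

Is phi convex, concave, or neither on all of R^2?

concave

phi is quadratic, so its Hessian is the constant matrix H = [[-10, -8], [-8, -10]].
det(H) = 36, tr(H) = -20.
det(H) > 0 and tr(H) < 0, so H is negative definite everywhere: concave.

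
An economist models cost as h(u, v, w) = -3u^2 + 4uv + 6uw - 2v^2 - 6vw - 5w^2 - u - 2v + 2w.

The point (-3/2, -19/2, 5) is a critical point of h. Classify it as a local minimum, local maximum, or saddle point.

local maximum

The Hessian is constant: H = [[-6, 4, 6], [4, -4, -6], [6, -6, -10]].
Leading principal minors: Δ₁ = -6, Δ₂ = 8, Δ₃ = -8.
The minors alternate sign starting negative (−, +, −), so H is negative definite: a local maximum.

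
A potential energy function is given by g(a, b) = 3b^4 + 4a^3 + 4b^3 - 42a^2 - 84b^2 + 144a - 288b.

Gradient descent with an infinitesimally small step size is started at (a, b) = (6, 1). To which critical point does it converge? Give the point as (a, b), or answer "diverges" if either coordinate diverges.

g is separable, so gradient descent decouples: a follows -∂g/∂a, b follows -∂g/∂b.
∂g/∂a = 12(a - 4)(a - 3); at a=6 this is 72, so a decreases.
∂g/∂b = 12(b - 4)(b + 2)(b + 3); at b=1 this is -432, so b increases.
a converges to its nearest critical value 4 (a local min of the a-part); b converges to 4. The iterate converges to (4, 4).

(4, 4)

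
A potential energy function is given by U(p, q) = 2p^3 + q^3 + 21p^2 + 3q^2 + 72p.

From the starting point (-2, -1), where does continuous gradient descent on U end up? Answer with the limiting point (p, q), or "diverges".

(-3, 0)

U is separable, so gradient descent decouples: p follows -∂U/∂p, q follows -∂U/∂q.
∂U/∂p = 6(p + 3)(p + 4); at p=-2 this is 12, so p decreases.
∂U/∂q = 3q(q + 2); at q=-1 this is -3, so q increases.
p converges to its nearest critical value -3 (a local min of the p-part); q converges to 0. The iterate converges to (-3, 0).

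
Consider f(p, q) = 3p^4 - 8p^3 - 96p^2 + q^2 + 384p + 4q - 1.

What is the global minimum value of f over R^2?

-1797

f(p,q) separates as A(p) + B(q) − 1, so its minimum is min A + min B − 1.
A'(p) = 12(p - 4)(p - 2)(p + 4) vanishes at p ∈ {-4, 2, 4}; B'(q) = 2q + 4 vanishes at q ∈ {-2}.
Local minima of A (where A''>0): A(-4)=-1792, A(4)=256. Local minima of B: B(-2)=-4.
So the global minimum of f is A(-4) + B(-2) − 1 = -1792 − 4 − 1 = -1797, attained at (-4, -2).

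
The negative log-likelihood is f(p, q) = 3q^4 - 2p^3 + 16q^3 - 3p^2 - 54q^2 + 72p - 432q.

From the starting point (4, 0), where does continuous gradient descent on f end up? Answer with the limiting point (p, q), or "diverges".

f is separable, so gradient descent decouples: p follows -∂f/∂p, q follows -∂f/∂q.
∂f/∂p = -6(p - 3)(p + 4); at p=4 this is -48, so p increases.
∂f/∂q = 12(q - 3)(q + 3)(q + 4); at q=0 this is -432, so q increases.
The p-coordinate has no critical point in that direction and runs off to infinity.

diverges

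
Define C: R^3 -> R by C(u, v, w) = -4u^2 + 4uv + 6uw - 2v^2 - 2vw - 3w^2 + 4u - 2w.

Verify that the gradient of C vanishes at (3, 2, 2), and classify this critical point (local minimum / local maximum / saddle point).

local maximum

∇C = (-8u + 4v + 6w + 4, 4u - 4v - 2w, 6u - 2v - 6w - 2); substituting (3, 2, 2) gives ∇C = (0, 0, 0), so (3, 2, 2) is indeed a critical point.
The Hessian is constant: H = [[-8, 4, 6], [4, -4, -2], [6, -2, -6]].
Leading principal minors: Δ₁ = -8, Δ₂ = 16, Δ₃ = -16.
The minors alternate sign starting negative (−, +, −), so H is negative definite: a local maximum.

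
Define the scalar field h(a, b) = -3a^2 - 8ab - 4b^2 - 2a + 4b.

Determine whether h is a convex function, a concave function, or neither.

h is quadratic, so its Hessian is the constant matrix H = [[-6, -8], [-8, -8]].
det(H) = -16, tr(H) = -14.
det(H) < 0, so H is indefinite: neither convex nor concave.

neither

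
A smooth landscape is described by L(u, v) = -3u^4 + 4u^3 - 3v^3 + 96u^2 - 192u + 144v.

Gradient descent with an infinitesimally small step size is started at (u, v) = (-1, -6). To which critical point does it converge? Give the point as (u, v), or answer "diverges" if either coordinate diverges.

(1, -4)

L is separable, so gradient descent decouples: u follows -∂L/∂u, v follows -∂L/∂v.
∂L/∂u = -12(u - 4)(u - 1)(u + 4); at u=-1 this is -360, so u increases.
∂L/∂v = -9(v - 4)(v + 4); at v=-6 this is -180, so v increases.
u converges to its nearest critical value 1 (a local min of the u-part); v converges to -4. The iterate converges to (1, -4).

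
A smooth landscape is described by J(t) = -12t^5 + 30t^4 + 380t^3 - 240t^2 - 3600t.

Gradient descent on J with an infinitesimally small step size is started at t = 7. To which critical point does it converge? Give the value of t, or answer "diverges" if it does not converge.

J'(t) = -60(t - 5)(t - 2)(t + 2)(t + 3), so J'(7) = -54000.
Gradient descent moves in the -J' direction, i.e. t is increasing.
There is no critical point above t=7, and J' keeps the same sign, so the iterate runs off to +∞.

diverges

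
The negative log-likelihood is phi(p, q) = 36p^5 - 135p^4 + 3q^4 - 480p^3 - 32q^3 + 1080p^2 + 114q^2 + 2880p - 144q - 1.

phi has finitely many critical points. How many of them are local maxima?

2

phi separates as a function of p plus a function of q, so ∇phi=0 decouples.
∂phi/∂p = 180(p - 4)(p - 2)(p + 1)(p + 2) = 0 at p ∈ {-2, -1, 2, 4}; ∂phi/∂q = 12(q - 4)(q - 3)(q - 1) = 0 at q ∈ {1, 3, 4}.
The Hessian is diagonal: diag(phi_pp, phi_qq). Second derivatives: phi_pp(-2)=-4320, phi_pp(-1)=2700, phi_pp(2)=-4320, phi_pp(4)=10800; phi_qq(1)=72, phi_qq(3)=-24, phi_qq(4)=36.
Local maxima occur where both diagonal entries negative: (-2, 3), (2, 3). Count: 2.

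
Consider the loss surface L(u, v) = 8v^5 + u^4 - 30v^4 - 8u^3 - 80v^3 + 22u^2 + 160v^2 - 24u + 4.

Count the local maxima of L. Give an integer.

2

L separates as a function of u plus a function of v, so ∇L=0 decouples.
∂L/∂u = 4(u - 3)(u - 2)(u - 1) = 0 at u ∈ {1, 2, 3}; ∂L/∂v = 40v(v - 4)(v - 1)(v + 2) = 0 at v ∈ {-2, 0, 1, 4}.
The Hessian is diagonal: diag(L_uu, L_vv). Second derivatives: L_uu(1)=8, L_uu(2)=-4, L_uu(3)=8; L_vv(-2)=-1440, L_vv(0)=320, L_vv(1)=-360, L_vv(4)=2880.
Local maxima occur where both diagonal entries negative: (2, -2), (2, 1). Count: 2.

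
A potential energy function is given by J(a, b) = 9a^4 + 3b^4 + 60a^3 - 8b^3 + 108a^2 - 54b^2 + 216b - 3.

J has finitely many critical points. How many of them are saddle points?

4

J separates as a function of a plus a function of b, so ∇J=0 decouples.
∂J/∂a = 36a(a + 2)(a + 3) = 0 at a ∈ {-3, -2, 0}; ∂J/∂b = 12(b - 3)(b - 2)(b + 3) = 0 at b ∈ {-3, 2, 3}.
The Hessian is diagonal: diag(J_aa, J_bb). Second derivatives: J_aa(-3)=108, J_aa(-2)=-72, J_aa(0)=216; J_bb(-3)=360, J_bb(2)=-60, J_bb(3)=72.
Saddle points occur where the two diagonal entries have opposite signs: (-3, 2), (-2, -3), (-2, 3), (0, 2). Count: 4.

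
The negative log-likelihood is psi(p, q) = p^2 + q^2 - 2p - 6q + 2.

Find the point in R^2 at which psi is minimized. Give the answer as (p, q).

psi(p,q) separates as A(p) + B(q) + 2, so its minimum is min A + min B + 2.
A'(p) = 2p - 2 vanishes at p ∈ {1}; B'(q) = 2q - 6 vanishes at q ∈ {3}.
Local minima of A (where A''>0): A(1)=-1. Local minima of B: B(3)=-9.
So the global minimum of psi is A(1) + B(3) + 2 = -1 − 9 + 2 = -8, attained at (1, 3).

(1, 3)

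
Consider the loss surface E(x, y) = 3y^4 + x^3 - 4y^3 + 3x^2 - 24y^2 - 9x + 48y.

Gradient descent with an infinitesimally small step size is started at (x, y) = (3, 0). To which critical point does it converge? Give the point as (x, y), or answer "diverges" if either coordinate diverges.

(1, -2)

E is separable, so gradient descent decouples: x follows -∂E/∂x, y follows -∂E/∂y.
∂E/∂x = 3(x - 1)(x + 3); at x=3 this is 36, so x decreases.
∂E/∂y = 12(y - 2)(y - 1)(y + 2); at y=0 this is 48, so y decreases.
x converges to its nearest critical value 1 (a local min of the x-part); y converges to -2. The iterate converges to (1, -2).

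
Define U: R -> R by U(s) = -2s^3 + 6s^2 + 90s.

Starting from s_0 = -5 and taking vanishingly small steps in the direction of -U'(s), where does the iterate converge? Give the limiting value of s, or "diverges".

U'(s) = -6(s - 5)(s + 3), so U'(-5) = -120.
Gradient descent moves in the -U' direction, i.e. s is increasing.
The nearest critical point in that direction is s = -3, where U'' = 48 > 0 (a local minimum). The iterate converges there.

-3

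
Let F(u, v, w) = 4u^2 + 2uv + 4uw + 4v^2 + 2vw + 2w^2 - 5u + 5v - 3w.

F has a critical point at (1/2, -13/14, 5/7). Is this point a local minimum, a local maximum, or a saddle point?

The Hessian is constant: H = [[8, 2, 4], [2, 8, 2], [4, 2, 4]].
Leading principal minors: Δ₁ = 8, Δ₂ = 60, Δ₃ = 112.
All leading minors are positive, so H is positive definite: a local minimum.

local minimum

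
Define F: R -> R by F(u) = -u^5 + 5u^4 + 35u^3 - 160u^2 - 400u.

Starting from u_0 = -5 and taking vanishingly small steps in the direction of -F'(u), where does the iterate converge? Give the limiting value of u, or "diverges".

F'(u) = -5(u - 5)(u - 4)(u + 1)(u + 4), so F'(-5) = -1800.
Gradient descent moves in the -F' direction, i.e. u is increasing.
The nearest critical point in that direction is u = -4, where F'' = 1080 > 0 (a local minimum). The iterate converges there.

-4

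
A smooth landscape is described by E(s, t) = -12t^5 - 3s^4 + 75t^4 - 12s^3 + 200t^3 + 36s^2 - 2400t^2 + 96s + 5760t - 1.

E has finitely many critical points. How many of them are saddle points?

6

E separates as a function of s plus a function of t, so ∇E=0 decouples.
∂E/∂s = -12(s - 2)(s + 1)(s + 4) = 0 at s ∈ {-4, -1, 2}; ∂E/∂t = -60(t - 4)(t - 3)(t - 2)(t + 4) = 0 at t ∈ {-4, 2, 3, 4}.
The Hessian is diagonal: diag(E_ss, E_tt). Second derivatives: E_ss(-4)=-216, E_ss(-1)=108, E_ss(2)=-216; E_tt(-4)=20160, E_tt(2)=-720, E_tt(3)=420, E_tt(4)=-960.
Saddle points occur where the two diagonal entries have opposite signs: (-4, -4), (-4, 3), (-1, 2), (-1, 4), (2, -4), (2, 3). Count: 6.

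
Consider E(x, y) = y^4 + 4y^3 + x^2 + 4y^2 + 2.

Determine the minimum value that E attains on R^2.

E(x,y) separates as P(x) + Q(y) + 2, so its minimum is min P + min Q + 2.
P'(x) = 2x vanishes at x ∈ {0}; Q'(y) = 4y(y + 1)(y + 2) vanishes at y ∈ {-2, -1, 0}.
Local minima of P (where P''>0): P(0)=0. Local minima of Q: Q(-2)=0, Q(0)=0.
So the global minimum of E is P(0) + Q(-2) + 2 = 0 + 0 + 2 = 2, attained at (0, -2).

2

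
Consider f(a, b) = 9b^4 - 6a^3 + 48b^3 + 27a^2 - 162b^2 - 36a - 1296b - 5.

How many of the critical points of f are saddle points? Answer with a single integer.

f separates as a function of a plus a function of b, so ∇f=0 decouples.
∂f/∂a = -18(a - 2)(a - 1) = 0 at a ∈ {1, 2}; ∂f/∂b = 36(b - 3)(b + 3)(b + 4) = 0 at b ∈ {-4, -3, 3}.
The Hessian is diagonal: diag(f_aa, f_bb). Second derivatives: f_aa(1)=18, f_aa(2)=-18; f_bb(-4)=252, f_bb(-3)=-216, f_bb(3)=1512.
Saddle points occur where the two diagonal entries have opposite signs: (1, -3), (2, -4), (2, 3). Count: 3.

3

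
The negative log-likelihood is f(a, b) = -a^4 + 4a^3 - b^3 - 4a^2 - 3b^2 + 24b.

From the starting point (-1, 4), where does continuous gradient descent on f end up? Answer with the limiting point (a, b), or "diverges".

diverges

f is separable, so gradient descent decouples: a follows -∂f/∂a, b follows -∂f/∂b.
∂f/∂a = -4a(a - 2)(a - 1); at a=-1 this is 24, so a decreases.
∂f/∂b = -3(b - 2)(b + 4); at b=4 this is -48, so b increases.
The a-coordinate has no critical point in that direction and runs off to infinity.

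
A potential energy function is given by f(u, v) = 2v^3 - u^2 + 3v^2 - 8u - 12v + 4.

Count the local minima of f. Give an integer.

f separates as a function of u plus a function of v, so ∇f=0 decouples.
∂f/∂u = -2(u + 4) = 0 at u ∈ {-4}; ∂f/∂v = 6(v - 1)(v + 2) = 0 at v ∈ {-2, 1}.
The Hessian is diagonal: diag(f_uu, f_vv). Second derivatives: f_uu(-4)=-2; f_vv(-2)=-18, f_vv(1)=18.
Local minima occur where both diagonal entries positive: none. Count: 0.

0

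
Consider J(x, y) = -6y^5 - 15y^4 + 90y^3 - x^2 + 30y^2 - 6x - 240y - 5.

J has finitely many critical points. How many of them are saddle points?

J separates as a function of x plus a function of y, so ∇J=0 decouples.
∂J/∂x = -2(x + 3) = 0 at x ∈ {-3}; ∂J/∂y = -30(y - 2)(y - 1)(y + 1)(y + 4) = 0 at y ∈ {-4, -1, 1, 2}.
The Hessian is diagonal: diag(J_xx, J_yy). Second derivatives: J_xx(-3)=-2; J_yy(-4)=2700, J_yy(-1)=-540, J_yy(1)=300, J_yy(2)=-540.
Saddle points occur where the two diagonal entries have opposite signs: (-3, -4), (-3, 1). Count: 2.

2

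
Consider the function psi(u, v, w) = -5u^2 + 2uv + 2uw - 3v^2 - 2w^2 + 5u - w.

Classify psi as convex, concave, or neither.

concave

psi is quadratic, so its Hessian is the constant matrix H = [[-10, 2, 2], [2, -6, 0], [2, 0, -4]].
Leading principal minors: -10, 56, -200.
Signs alternate −, +, − ⇒ H ≺ 0 ⇒ concave.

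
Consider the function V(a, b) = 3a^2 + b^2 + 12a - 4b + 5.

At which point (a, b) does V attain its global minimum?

(-2, 2)

V(a,b) separates as P(a) + Q(b) + 5, so its minimum is min P + min Q + 5.
P'(a) = 6a + 12 vanishes at a ∈ {-2}; Q'(b) = 2b - 4 vanishes at b ∈ {2}.
Local minima of P (where P''>0): P(-2)=-12. Local minima of Q: Q(2)=-4.
So the global minimum of V is P(-2) + Q(2) + 5 = -12 − 4 + 5 = -11, attained at (-2, 2).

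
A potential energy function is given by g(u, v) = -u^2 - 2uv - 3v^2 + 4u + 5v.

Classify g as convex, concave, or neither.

g is quadratic, so its Hessian is the constant matrix H = [[-2, -2], [-2, -6]].
det(H) = 8, tr(H) = -8.
det(H) > 0 and tr(H) < 0, so H is negative definite everywhere: concave.

concave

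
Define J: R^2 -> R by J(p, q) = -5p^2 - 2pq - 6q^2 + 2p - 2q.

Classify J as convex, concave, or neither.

J is quadratic, so its Hessian is the constant matrix H = [[-10, -2], [-2, -12]].
det(H) = 116, tr(H) = -22.
det(H) > 0 and tr(H) < 0, so H is negative definite everywhere: concave.

concave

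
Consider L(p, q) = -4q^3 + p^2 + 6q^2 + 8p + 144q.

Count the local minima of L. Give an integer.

L separates as a function of p plus a function of q, so ∇L=0 decouples.
∂L/∂p = 2(p + 4) = 0 at p ∈ {-4}; ∂L/∂q = -12(q - 4)(q + 3) = 0 at q ∈ {-3, 4}.
The Hessian is diagonal: diag(L_pp, L_qq). Second derivatives: L_pp(-4)=2; L_qq(-3)=84, L_qq(4)=-84.
Local minima occur where both diagonal entries positive: (-4, -3). Count: 1.

1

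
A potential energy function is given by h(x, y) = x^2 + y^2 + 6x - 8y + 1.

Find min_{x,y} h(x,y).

-24

h(x,y) separates as P(x) + Q(y) + 1, so its minimum is min P + min Q + 1.
P'(x) = 2x + 6 vanishes at x ∈ {-3}; Q'(y) = 2y - 8 vanishes at y ∈ {4}.
Local minima of P (where P''>0): P(-3)=-9. Local minima of Q: Q(4)=-16.
So the global minimum of h is P(-3) + Q(4) + 1 = -9 − 16 + 1 = -24, attained at (-3, 4).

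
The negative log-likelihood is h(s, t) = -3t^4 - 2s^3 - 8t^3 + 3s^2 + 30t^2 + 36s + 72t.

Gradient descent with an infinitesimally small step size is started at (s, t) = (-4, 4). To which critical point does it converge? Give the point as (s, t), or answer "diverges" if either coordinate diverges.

diverges

h is separable, so gradient descent decouples: s follows -∂h/∂s, t follows -∂h/∂t.
∂h/∂s = -6(s - 3)(s + 2); at s=-4 this is -84, so s increases.
∂h/∂t = -12(t - 2)(t + 1)(t + 3); at t=4 this is -840, so t increases.
The t-coordinate has no critical point in that direction and runs off to infinity.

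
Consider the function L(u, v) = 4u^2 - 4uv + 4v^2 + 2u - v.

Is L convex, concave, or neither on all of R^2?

convex

L is quadratic, so its Hessian is the constant matrix H = [[8, -4], [-4, 8]].
det(H) = 48, tr(H) = 16.
det(H) > 0 and tr(H) > 0, so H is positive definite everywhere: convex.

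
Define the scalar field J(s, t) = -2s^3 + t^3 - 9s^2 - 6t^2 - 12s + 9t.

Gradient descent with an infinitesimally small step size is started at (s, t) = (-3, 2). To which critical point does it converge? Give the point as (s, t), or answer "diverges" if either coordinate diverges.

J is separable, so gradient descent decouples: s follows -∂J/∂s, t follows -∂J/∂t.
∂J/∂s = -6(s + 1)(s + 2); at s=-3 this is -12, so s increases.
∂J/∂t = 3(t - 3)(t - 1); at t=2 this is -3, so t increases.
s converges to its nearest critical value -2 (a local min of the s-part); t converges to 3. The iterate converges to (-2, 3).

(-2, 3)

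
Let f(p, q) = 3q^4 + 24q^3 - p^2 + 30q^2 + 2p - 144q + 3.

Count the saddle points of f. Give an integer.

f separates as a function of p plus a function of q, so ∇f=0 decouples.
∂f/∂p = -2(p - 1) = 0 at p ∈ {1}; ∂f/∂q = 12(q - 1)(q + 3)(q + 4) = 0 at q ∈ {-4, -3, 1}.
The Hessian is diagonal: diag(f_pp, f_qq). Second derivatives: f_pp(1)=-2; f_qq(-4)=60, f_qq(-3)=-48, f_qq(1)=240.
Saddle points occur where the two diagonal entries have opposite signs: (1, -4), (1, 1). Count: 2.

2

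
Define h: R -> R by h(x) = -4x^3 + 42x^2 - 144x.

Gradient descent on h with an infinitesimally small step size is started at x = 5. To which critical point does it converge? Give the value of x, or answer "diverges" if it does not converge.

h'(x) = -12(x - 4)(x - 3), so h'(5) = -24.
Gradient descent moves in the -h' direction, i.e. x is increasing.
There is no critical point above x=5, and h' keeps the same sign, so the iterate runs off to +∞.

diverges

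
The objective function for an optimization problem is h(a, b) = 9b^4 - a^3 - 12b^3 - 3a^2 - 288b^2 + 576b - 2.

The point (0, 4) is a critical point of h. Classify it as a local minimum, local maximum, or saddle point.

saddle point

The mixed partial ∂²h/∂a∂b is 0, so the Hessian at any point is diag(h_aa, h_bb) = diag(-6(a + 1), 36(3b^2 - 2b - 16)).
At (0, 4): H = diag(-6, 864).
The eigenvalues have opposite signs, so H is indefinite: a saddle point.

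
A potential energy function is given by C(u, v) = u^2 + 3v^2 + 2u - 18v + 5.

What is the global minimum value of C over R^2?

C(u,v) separates as P(u) + Q(v) + 5, so its minimum is min P + min Q + 5.
P'(u) = 2u + 2 vanishes at u ∈ {-1}; Q'(v) = 6v - 18 vanishes at v ∈ {3}.
Local minima of P (where P''>0): P(-1)=-1. Local minima of Q: Q(3)=-27.
So the global minimum of C is P(-1) + Q(3) + 5 = -1 − 27 + 5 = -23, attained at (-1, 3).

-23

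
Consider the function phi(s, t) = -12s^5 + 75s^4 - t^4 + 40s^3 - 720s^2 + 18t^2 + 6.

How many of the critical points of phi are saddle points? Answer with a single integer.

6

phi separates as a function of s plus a function of t, so ∇phi=0 decouples.
∂phi/∂s = -60s(s - 4)(s - 3)(s + 2) = 0 at s ∈ {-2, 0, 3, 4}; ∂phi/∂t = -4t(t - 3)(t + 3) = 0 at t ∈ {-3, 0, 3}.
The Hessian is diagonal: diag(phi_ss, phi_tt). Second derivatives: phi_ss(-2)=3600, phi_ss(0)=-1440, phi_ss(3)=900, phi_ss(4)=-1440; phi_tt(-3)=-72, phi_tt(0)=36, phi_tt(3)=-72.
Saddle points occur where the two diagonal entries have opposite signs: (-2, -3), (-2, 3), (0, 0), (3, -3), (3, 3), (4, 0). Count: 6.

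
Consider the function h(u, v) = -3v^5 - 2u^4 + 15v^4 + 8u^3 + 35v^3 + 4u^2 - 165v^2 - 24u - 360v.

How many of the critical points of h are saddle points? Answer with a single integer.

6

h separates as a function of u plus a function of v, so ∇h=0 decouples.
∂h/∂u = -8(u - 3)(u - 1)(u + 1) = 0 at u ∈ {-1, 1, 3}; ∂h/∂v = -15(v - 4)(v - 3)(v + 1)(v + 2) = 0 at v ∈ {-2, -1, 3, 4}.
The Hessian is diagonal: diag(h_uu, h_vv). Second derivatives: h_uu(-1)=-64, h_uu(1)=32, h_uu(3)=-64; h_vv(-2)=450, h_vv(-1)=-300, h_vv(3)=300, h_vv(4)=-450.
Saddle points occur where the two diagonal entries have opposite signs: (-1, -2), (-1, 3), (1, -1), (1, 4), (3, -2), (3, 3). Count: 6.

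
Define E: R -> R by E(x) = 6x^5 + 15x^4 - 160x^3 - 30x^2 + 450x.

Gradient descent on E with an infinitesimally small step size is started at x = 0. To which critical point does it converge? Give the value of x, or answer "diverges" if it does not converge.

-1

E'(x) = 30(x - 3)(x - 1)(x + 1)(x + 5), so E'(0) = 450.
Gradient descent moves in the -E' direction, i.e. x is decreasing.
The nearest critical point in that direction is x = -1, where E'' = 960 > 0 (a local minimum). The iterate converges there.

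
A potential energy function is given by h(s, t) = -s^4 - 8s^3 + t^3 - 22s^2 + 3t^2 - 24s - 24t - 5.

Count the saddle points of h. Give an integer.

3

h separates as a function of s plus a function of t, so ∇h=0 decouples.
∂h/∂s = -4(s + 1)(s + 2)(s + 3) = 0 at s ∈ {-3, -2, -1}; ∂h/∂t = 3(t - 2)(t + 4) = 0 at t ∈ {-4, 2}.
The Hessian is diagonal: diag(h_ss, h_tt). Second derivatives: h_ss(-3)=-8, h_ss(-2)=4, h_ss(-1)=-8; h_tt(-4)=-18, h_tt(2)=18.
Saddle points occur where the two diagonal entries have opposite signs: (-3, 2), (-2, -4), (-1, 2). Count: 3.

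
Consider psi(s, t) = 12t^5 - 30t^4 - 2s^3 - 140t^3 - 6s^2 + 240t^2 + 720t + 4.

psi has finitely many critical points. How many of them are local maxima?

2

psi separates as a function of s plus a function of t, so ∇psi=0 decouples.
∂psi/∂s = -6s(s + 2) = 0 at s ∈ {-2, 0}; ∂psi/∂t = 60(t - 3)(t - 2)(t + 1)(t + 2) = 0 at t ∈ {-2, -1, 2, 3}.
The Hessian is diagonal: diag(psi_ss, psi_tt). Second derivatives: psi_ss(-2)=12, psi_ss(0)=-12; psi_tt(-2)=-1200, psi_tt(-1)=720, psi_tt(2)=-720, psi_tt(3)=1200.
Local maxima occur where both diagonal entries negative: (0, -2), (0, 2). Count: 2.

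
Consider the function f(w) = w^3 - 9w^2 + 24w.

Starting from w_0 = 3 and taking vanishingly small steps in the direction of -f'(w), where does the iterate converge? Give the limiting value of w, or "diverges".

f'(w) = 3(w - 4)(w - 2), so f'(3) = -3.
Gradient descent moves in the -f' direction, i.e. w is increasing.
The nearest critical point in that direction is w = 4, where f'' = 6 > 0 (a local minimum). The iterate converges there.

4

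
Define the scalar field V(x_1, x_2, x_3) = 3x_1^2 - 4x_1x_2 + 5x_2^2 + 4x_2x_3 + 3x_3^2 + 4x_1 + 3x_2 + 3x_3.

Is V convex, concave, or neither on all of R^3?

V is quadratic, so its Hessian is the constant matrix H = [[6, -4, 0], [-4, 10, 4], [0, 4, 6]].
Leading principal minors: 6, 44, 168.
All positive ⇒ H ≻ 0 ⇒ convex.

convex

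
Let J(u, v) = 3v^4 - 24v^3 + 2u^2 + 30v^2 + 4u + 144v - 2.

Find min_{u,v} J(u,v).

J(u,v) separates as P(u) + Q(v) − 2, so its minimum is min P + min Q − 2.
P'(u) = 4u + 4 vanishes at u ∈ {-1}; Q'(v) = 12(v - 4)(v - 3)(v + 1) vanishes at v ∈ {-1, 3, 4}.
Local minima of P (where P''>0): P(-1)=-2. Local minima of Q: Q(-1)=-87, Q(4)=288.
So the global minimum of J is P(-1) + Q(-1) − 2 = -2 − 87 − 2 = -91, attained at (-1, -1).

-91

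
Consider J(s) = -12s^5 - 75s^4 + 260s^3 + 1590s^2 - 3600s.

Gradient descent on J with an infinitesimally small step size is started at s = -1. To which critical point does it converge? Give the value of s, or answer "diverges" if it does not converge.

J'(s) = -60(s - 3)(s - 1)(s + 4)(s + 5), so J'(-1) = -5760.
Gradient descent moves in the -J' direction, i.e. s is increasing.
The nearest critical point in that direction is s = 1, where J'' = 3600 > 0 (a local minimum). The iterate converges there.

1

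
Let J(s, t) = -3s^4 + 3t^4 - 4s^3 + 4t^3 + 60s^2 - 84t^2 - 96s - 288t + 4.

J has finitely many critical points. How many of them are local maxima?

2

J separates as a function of s plus a function of t, so ∇J=0 decouples.
∂J/∂s = -12(s - 2)(s - 1)(s + 4) = 0 at s ∈ {-4, 1, 2}; ∂J/∂t = 12(t - 4)(t + 2)(t + 3) = 0 at t ∈ {-3, -2, 4}.
The Hessian is diagonal: diag(J_ss, J_tt). Second derivatives: J_ss(-4)=-360, J_ss(1)=60, J_ss(2)=-72; J_tt(-3)=84, J_tt(-2)=-72, J_tt(4)=504.
Local maxima occur where both diagonal entries negative: (-4, -2), (2, -2). Count: 2.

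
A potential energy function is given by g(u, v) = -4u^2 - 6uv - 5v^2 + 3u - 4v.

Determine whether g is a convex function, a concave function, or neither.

g is quadratic, so its Hessian is the constant matrix H = [[-8, -6], [-6, -10]].
det(H) = 44, tr(H) = -18.
det(H) > 0 and tr(H) < 0, so H is negative definite everywhere: concave.

concave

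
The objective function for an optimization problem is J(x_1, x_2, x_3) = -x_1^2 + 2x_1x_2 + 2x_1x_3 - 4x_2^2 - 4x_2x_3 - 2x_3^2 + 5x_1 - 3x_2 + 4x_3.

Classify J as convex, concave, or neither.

concave

J is quadratic, so its Hessian is the constant matrix H = [[-2, 2, 2], [2, -8, -4], [2, -4, -4]].
Leading principal minors: -2, 12, -16.
Signs alternate −, +, − ⇒ H ≺ 0 ⇒ concave.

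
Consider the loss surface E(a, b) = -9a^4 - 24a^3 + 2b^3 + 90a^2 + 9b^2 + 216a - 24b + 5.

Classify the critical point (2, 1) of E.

saddle point

The mixed partial ∂²E/∂a∂b is 0, so the Hessian at any point is diag(E_aa, E_bb) = diag(36(-3a^2 - 4a + 5), 6(2b + 3)).
At (2, 1): H = diag(-540, 30).
The eigenvalues have opposite signs, so H is indefinite: a saddle point.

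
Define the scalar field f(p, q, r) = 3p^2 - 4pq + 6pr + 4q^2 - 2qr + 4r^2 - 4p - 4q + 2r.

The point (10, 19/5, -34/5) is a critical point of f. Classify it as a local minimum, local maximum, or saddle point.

The Hessian is constant: H = [[6, -4, 6], [-4, 8, -2], [6, -2, 8]].
Leading principal minors: Δ₁ = 6, Δ₂ = 32, Δ₃ = 40.
All leading minors are positive, so H is positive definite: a local minimum.

local minimum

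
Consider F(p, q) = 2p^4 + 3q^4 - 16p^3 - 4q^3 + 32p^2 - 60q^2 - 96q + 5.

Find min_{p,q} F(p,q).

F(p,q) separates as A(p) + B(q) + 5, so its minimum is min A + min B + 5.
A'(p) = 8p(p - 4)(p - 2) vanishes at p ∈ {0, 2, 4}; B'(q) = 12(q - 4)(q + 1)(q + 2) vanishes at q ∈ {-2, -1, 4}.
Local minima of A (where A''>0): A(0)=0, A(4)=0. Local minima of B: B(-2)=32, B(4)=-832.
So the global minimum of F is A(0) + B(4) + 5 = 0 − 832 + 5 = -827, attained at (0, 4).

-827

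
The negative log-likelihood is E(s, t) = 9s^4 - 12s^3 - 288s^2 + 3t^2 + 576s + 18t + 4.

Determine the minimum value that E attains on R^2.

E(s,t) separates as P(s) + Q(t) + 4, so its minimum is min P + min Q + 4.
P'(s) = 36(s - 4)(s - 1)(s + 4) vanishes at s ∈ {-4, 1, 4}; Q'(t) = 6(t + 3) vanishes at t ∈ {-3}.
Local minima of P (where P''>0): P(-4)=-3840, P(4)=-768. Local minima of Q: Q(-3)=-27.
So the global minimum of E is P(-4) + Q(-3) + 4 = -3840 − 27 + 4 = -3863, attained at (-4, -3).

-3863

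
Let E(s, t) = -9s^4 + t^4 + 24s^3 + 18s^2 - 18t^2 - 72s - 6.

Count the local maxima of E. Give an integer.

2

E separates as a function of s plus a function of t, so ∇E=0 decouples.
∂E/∂s = -36(s - 2)(s - 1)(s + 1) = 0 at s ∈ {-1, 1, 2}; ∂E/∂t = 4t(t - 3)(t + 3) = 0 at t ∈ {-3, 0, 3}.
The Hessian is diagonal: diag(E_ss, E_tt). Second derivatives: E_ss(-1)=-216, E_ss(1)=72, E_ss(2)=-108; E_tt(-3)=72, E_tt(0)=-36, E_tt(3)=72.
Local maxima occur where both diagonal entries negative: (-1, 0), (2, 0). Count: 2.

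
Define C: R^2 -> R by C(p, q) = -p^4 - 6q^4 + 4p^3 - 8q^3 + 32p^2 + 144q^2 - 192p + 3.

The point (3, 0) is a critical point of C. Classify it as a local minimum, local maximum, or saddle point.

local minimum

The mixed partial ∂²C/∂p∂q is 0, so the Hessian at any point is diag(C_pp, C_qq) = diag(4(-3p^2 + 6p + 16), 24(-3q^2 - 2q + 12)).
At (3, 0): H = diag(28, 288).
Both eigenvalues are positive, so H is positive definite: a local minimum.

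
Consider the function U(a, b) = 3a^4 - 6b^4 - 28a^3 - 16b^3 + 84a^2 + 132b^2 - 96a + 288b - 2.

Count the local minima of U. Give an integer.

2

U separates as a function of a plus a function of b, so ∇U=0 decouples.
∂U/∂a = 12(a - 4)(a - 2)(a - 1) = 0 at a ∈ {1, 2, 4}; ∂U/∂b = -24(b - 3)(b + 1)(b + 4) = 0 at b ∈ {-4, -1, 3}.
The Hessian is diagonal: diag(U_aa, U_bb). Second derivatives: U_aa(1)=36, U_aa(2)=-24, U_aa(4)=72; U_bb(-4)=-504, U_bb(-1)=288, U_bb(3)=-672.
Local minima occur where both diagonal entries positive: (1, -1), (4, -1). Count: 2.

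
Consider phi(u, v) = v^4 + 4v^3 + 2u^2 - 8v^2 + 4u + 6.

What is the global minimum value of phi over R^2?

-124

phi(u,v) separates as P(u) + Q(v) + 6, so its minimum is min P + min Q + 6.
P'(u) = 4u + 4 vanishes at u ∈ {-1}; Q'(v) = 4v(v - 1)(v + 4) vanishes at v ∈ {-4, 0, 1}.
Local minima of P (where P''>0): P(-1)=-2. Local minima of Q: Q(-4)=-128, Q(1)=-3.
So the global minimum of phi is P(-1) + Q(-4) + 6 = -2 − 128 + 6 = -124, attained at (-1, -4).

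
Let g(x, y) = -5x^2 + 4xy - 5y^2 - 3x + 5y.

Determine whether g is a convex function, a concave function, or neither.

g is quadratic, so its Hessian is the constant matrix H = [[-10, 4], [4, -10]].
det(H) = 84, tr(H) = -20.
det(H) > 0 and tr(H) < 0, so H is negative definite everywhere: concave.

concave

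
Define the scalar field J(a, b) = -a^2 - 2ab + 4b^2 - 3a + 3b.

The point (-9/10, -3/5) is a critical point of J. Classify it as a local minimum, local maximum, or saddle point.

The Hessian of J is constant: H = [[-2, -2], [-2, 8]].
det(H) = (-2)·8 − (-2)² = -20.
Since det(H) < 0, H is indefinite and the critical point is a saddle point.

saddle point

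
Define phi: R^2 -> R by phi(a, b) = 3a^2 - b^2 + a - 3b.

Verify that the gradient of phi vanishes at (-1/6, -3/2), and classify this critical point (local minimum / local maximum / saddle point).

∇phi = (6a + 1, -2b - 3); substituting (-1/6, -3/2) gives ∇phi = (0, 0), so (-1/6, -3/2) is indeed a critical point.
The Hessian of phi is constant: H = [[6, 0], [0, -2]].
det(H) = 6·(-2) − 0² = -12.
Since det(H) < 0, H is indefinite and the critical point is a saddle point.

saddle point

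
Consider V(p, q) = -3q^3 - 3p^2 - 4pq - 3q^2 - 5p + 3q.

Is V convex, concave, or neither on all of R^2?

The term -3q^3 is cubic, so the Hessian is not constant.
∂²V/∂q² = -18q - 6, which takes both signs as q varies (negative for sufficiently large q). A diagonal entry of the Hessian changing sign means the Hessian is neither positive- nor negative-semidefinite on all of R^2.

neither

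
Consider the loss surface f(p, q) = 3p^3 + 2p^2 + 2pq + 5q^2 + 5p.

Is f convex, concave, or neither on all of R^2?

The term 3p^3 is cubic, so the Hessian is not constant.
∂²f/∂p² = 18p + 4, which takes both signs as p varies (negative for sufficiently negative p). A diagonal entry of the Hessian changing sign means the Hessian is neither positive- nor negative-semidefinite on all of R^2.

neither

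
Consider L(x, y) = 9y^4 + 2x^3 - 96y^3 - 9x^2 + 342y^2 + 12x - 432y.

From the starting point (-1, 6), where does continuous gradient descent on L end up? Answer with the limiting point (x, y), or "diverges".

L is separable, so gradient descent decouples: x follows -∂L/∂x, y follows -∂L/∂y.
∂L/∂x = 6(x - 2)(x - 1); at x=-1 this is 36, so x decreases.
∂L/∂y = 36(y - 4)(y - 3)(y - 1); at y=6 this is 1080, so y decreases.
The x-coordinate has no critical point in that direction and runs off to infinity.

diverges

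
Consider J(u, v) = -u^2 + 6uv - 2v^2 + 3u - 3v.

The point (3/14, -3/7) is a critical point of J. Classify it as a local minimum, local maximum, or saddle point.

saddle point

The Hessian of J is constant: H = [[-2, 6], [6, -4]].
det(H) = (-2)·(-4) − 6² = -28.
Since det(H) < 0, H is indefinite and the critical point is a saddle point.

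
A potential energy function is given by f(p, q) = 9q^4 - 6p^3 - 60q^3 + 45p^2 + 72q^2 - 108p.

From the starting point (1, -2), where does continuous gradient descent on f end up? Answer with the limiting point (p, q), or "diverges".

(2, 0)

f is separable, so gradient descent decouples: p follows -∂f/∂p, q follows -∂f/∂q.
∂f/∂p = -18(p - 3)(p - 2); at p=1 this is -36, so p increases.
∂f/∂q = 36q(q - 4)(q - 1); at q=-2 this is -1296, so q increases.
p converges to its nearest critical value 2 (a local min of the p-part); q converges to 0. The iterate converges to (2, 0).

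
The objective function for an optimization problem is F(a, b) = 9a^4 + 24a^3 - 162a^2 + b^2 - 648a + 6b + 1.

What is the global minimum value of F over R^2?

F(a,b) separates as P(a) + Q(b) + 1, so its minimum is min P + min Q + 1.
P'(a) = 36(a - 3)(a + 2)(a + 3) vanishes at a ∈ {-3, -2, 3}; Q'(b) = 2b + 6 vanishes at b ∈ {-3}.
Local minima of P (where P''>0): P(-3)=567, P(3)=-2025. Local minima of Q: Q(-3)=-9.
So the global minimum of F is P(3) + Q(-3) + 1 = -2025 − 9 + 1 = -2033, attained at (3, -3).

-2033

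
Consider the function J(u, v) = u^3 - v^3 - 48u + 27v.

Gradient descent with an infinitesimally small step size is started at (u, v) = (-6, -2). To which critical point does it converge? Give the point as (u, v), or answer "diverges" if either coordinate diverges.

diverges

J is separable, so gradient descent decouples: u follows -∂J/∂u, v follows -∂J/∂v.
∂J/∂u = 3(u - 4)(u + 4); at u=-6 this is 60, so u decreases.
∂J/∂v = -3(v - 3)(v + 3); at v=-2 this is 15, so v decreases.
The u-coordinate has no critical point in that direction and runs off to infinity.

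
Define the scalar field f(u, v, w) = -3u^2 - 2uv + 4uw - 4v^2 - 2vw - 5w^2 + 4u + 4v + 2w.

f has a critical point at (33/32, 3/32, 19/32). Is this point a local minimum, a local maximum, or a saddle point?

local maximum

The Hessian is constant: H = [[-6, -2, 4], [-2, -8, -2], [4, -2, -10]].
Leading principal minors: Δ₁ = -6, Δ₂ = 44, Δ₃ = -256.
The minors alternate sign starting negative (−, +, −), so H is negative definite: a local maximum.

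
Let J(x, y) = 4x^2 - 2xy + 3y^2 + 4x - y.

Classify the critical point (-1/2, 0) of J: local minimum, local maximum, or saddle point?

The Hessian of J is constant: H = [[8, -2], [-2, 6]].
det(H) = 8·6 − (-2)² = 44.
det(H) > 0 and tr(H) = 14 > 0, so H is positive definite and the point is a local minimum.

local minimum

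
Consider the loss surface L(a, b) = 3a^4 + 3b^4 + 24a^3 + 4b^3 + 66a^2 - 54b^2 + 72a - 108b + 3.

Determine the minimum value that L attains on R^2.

-483

L(a,b) separates as P(a) + Q(b) + 3, so its minimum is min P + min Q + 3.
P'(a) = 12(a + 1)(a + 2)(a + 3) vanishes at a ∈ {-3, -2, -1}; Q'(b) = 12(b - 3)(b + 1)(b + 3) vanishes at b ∈ {-3, -1, 3}.
Local minima of P (where P''>0): P(-3)=-27, P(-1)=-27. Local minima of Q: Q(-3)=-27, Q(3)=-459.
So the global minimum of L is P(-3) + Q(3) + 3 = -27 − 459 + 3 = -483, attained at (-3, 3).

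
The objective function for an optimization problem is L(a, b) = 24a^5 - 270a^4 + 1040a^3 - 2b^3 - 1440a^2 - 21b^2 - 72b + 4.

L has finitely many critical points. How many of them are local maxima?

2

L separates as a function of a plus a function of b, so ∇L=0 decouples.
∂L/∂a = 120a(a - 4)(a - 3)(a - 2) = 0 at a ∈ {0, 2, 3, 4}; ∂L/∂b = -6(b + 3)(b + 4) = 0 at b ∈ {-4, -3}.
The Hessian is diagonal: diag(L_aa, L_bb). Second derivatives: L_aa(0)=-2880, L_aa(2)=480, L_aa(3)=-360, L_aa(4)=960; L_bb(-4)=6, L_bb(-3)=-6.
Local maxima occur where both diagonal entries negative: (0, -3), (3, -3). Count: 2.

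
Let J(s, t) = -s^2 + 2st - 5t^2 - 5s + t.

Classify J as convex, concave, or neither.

J is quadratic, so its Hessian is the constant matrix H = [[-2, 2], [2, -10]].
det(H) = 16, tr(H) = -12.
det(H) > 0 and tr(H) < 0, so H is negative definite everywhere: concave.

concave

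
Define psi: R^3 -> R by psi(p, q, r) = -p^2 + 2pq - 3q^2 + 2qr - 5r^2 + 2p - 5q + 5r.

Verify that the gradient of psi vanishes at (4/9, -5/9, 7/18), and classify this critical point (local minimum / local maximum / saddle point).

∇psi = (-2p + 2q + 2, 2p - 6q + 2r - 5, 2q - 10r + 5); substituting (4/9, -5/9, 7/18) gives ∇psi = (0, 0, 0), so (4/9, -5/9, 7/18) is indeed a critical point.
The Hessian is constant: H = [[-2, 2, 0], [2, -6, 2], [0, 2, -10]].
Leading principal minors: Δ₁ = -2, Δ₂ = 8, Δ₃ = -72.
The minors alternate sign starting negative (−, +, −), so H is negative definite: a local maximum.

local maximum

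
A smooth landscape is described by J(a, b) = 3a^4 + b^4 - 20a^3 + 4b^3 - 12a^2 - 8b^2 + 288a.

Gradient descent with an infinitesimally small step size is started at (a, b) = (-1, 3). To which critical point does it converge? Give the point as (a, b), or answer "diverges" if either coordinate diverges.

(-2, 1)

J is separable, so gradient descent decouples: a follows -∂J/∂a, b follows -∂J/∂b.
∂J/∂a = 12(a - 4)(a - 3)(a + 2); at a=-1 this is 240, so a decreases.
∂J/∂b = 4b(b - 1)(b + 4); at b=3 this is 168, so b decreases.
a converges to its nearest critical value -2 (a local min of the a-part); b converges to 1. The iterate converges to (-2, 1).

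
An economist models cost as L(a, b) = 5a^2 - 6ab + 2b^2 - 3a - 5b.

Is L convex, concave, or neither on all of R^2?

L is quadratic, so its Hessian is the constant matrix H = [[10, -6], [-6, 4]].
det(H) = 4, tr(H) = 14.
det(H) > 0 and tr(H) > 0, so H is positive definite everywhere: convex.

convex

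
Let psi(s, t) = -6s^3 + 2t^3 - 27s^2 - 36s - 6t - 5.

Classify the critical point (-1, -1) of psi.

The mixed partial ∂²psi/∂s∂t is 0, so the Hessian at any point is diag(psi_ss, psi_tt) = diag(-18(2s + 3), 12t).
At (-1, -1): H = diag(-18, -12).
Both eigenvalues are negative, so H is negative definite: a local maximum.

local maximum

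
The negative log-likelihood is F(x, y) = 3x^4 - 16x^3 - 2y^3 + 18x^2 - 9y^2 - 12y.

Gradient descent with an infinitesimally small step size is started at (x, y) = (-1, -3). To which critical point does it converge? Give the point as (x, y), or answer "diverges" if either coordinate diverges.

(0, -2)

F is separable, so gradient descent decouples: x follows -∂F/∂x, y follows -∂F/∂y.
∂F/∂x = 12x(x - 3)(x - 1); at x=-1 this is -96, so x increases.
∂F/∂y = -6(y + 1)(y + 2); at y=-3 this is -12, so y increases.
x converges to its nearest critical value 0 (a local min of the x-part); y converges to -2. The iterate converges to (0, -2).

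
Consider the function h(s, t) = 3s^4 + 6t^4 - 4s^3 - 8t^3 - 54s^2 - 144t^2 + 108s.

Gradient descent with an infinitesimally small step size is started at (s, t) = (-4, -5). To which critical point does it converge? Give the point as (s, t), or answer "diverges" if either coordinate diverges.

(-3, -3)

h is separable, so gradient descent decouples: s follows -∂h/∂s, t follows -∂h/∂t.
∂h/∂s = 12(s - 3)(s - 1)(s + 3); at s=-4 this is -420, so s increases.
∂h/∂t = 24t(t - 4)(t + 3); at t=-5 this is -2160, so t increases.
s converges to its nearest critical value -3 (a local min of the s-part); t converges to -3. The iterate converges to (-3, -3).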